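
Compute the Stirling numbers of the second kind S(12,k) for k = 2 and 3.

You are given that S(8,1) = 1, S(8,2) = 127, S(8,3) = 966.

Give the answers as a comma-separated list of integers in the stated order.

row 9: T[9][1]=1·1+0=1  T[9][2]=2·127+1=255  T[9][3]=3·966+127=3025
row 10: T[10][1]=1·1+0=1  T[10][2]=2·255+1=511  T[10][3]=3·3025+255=9330
row 11: T[11][1]=1·1+0=1  T[11][2]=2·511+1=1023  T[11][3]=3·9330+511=28501
row 12: T[12][2]=2·1023+1=2047  T[12][3]=3·28501+1023=86526
Read S(12,2) = 2047, S(12,3) = 86526.

2047, 86526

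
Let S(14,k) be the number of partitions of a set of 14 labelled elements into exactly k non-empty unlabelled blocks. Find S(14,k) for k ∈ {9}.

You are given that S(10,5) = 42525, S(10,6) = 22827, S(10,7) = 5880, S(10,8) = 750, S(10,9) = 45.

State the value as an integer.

@11  (11,6):22827·6+42525→179487, (11,7):5880·7+22827→63987, (11,8):750·8+5880→11880, (11,9):45·9+750→1155
@12  (12,7):63987·7+179487→627396, (12,8):11880·8+63987→159027, (12,9):1155·9+11880→22275
@13  (13,8):159027·8+627396→1899612, (13,9):22275·9+159027→359502
@14  (14,9):359502·9+1899612→5135130
Read S(14,9) = 5135130.

5135130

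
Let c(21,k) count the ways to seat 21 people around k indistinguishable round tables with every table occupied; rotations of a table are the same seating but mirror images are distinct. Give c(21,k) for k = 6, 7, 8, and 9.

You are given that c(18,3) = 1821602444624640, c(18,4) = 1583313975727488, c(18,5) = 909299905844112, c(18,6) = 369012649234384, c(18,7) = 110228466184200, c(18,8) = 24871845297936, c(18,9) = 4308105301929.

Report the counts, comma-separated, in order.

3599979517947607200, 1206647803780373360, 311333643161390640, 63030812099294896

row 19: T[19][4]=18·1583313975727488+1821602444624640=30321254007719424  T[19][5]=18·909299905844112+1583313975727488=17950712280921504  T[19][6]=18·369012649234384+909299905844112=7551527592063024  T[19][7]=18·110228466184200+369012649234384=2353125040549984  T[19][8]=18·24871845297936+110228466184200=557921681547048  T[19][9]=18·4308105301929+24871845297936=102417740732658
row 20: T[20][5]=19·17950712280921504+30321254007719424=371384787345228000  T[20][6]=19·7551527592063024+17950712280921504=161429736530118960  T[20][7]=19·2353125040549984+7551527592063024=52260903362512720  T[20][8]=19·557921681547048+2353125040549984=12953636989943896  T[20][9]=19·102417740732658+557921681547048=2503858755467550
row 21: T[21][6]=20·161429736530118960+371384787345228000=3599979517947607200  T[21][7]=20·52260903362512720+161429736530118960=1206647803780373360  T[21][8]=20·12953636989943896+52260903362512720=311333643161390640  T[21][9]=20·2503858755467550+12953636989943896=63030812099294896
Read c(21,6) = 3599979517947607200, c(21,7) = 1206647803780373360, c(21,8) = 311333643161390640, c(21,9) = 63030812099294896.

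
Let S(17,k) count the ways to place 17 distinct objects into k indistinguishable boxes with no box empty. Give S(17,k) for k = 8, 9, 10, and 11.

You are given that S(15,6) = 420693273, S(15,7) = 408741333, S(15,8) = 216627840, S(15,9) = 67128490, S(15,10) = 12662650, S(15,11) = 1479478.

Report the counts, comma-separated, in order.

20415995028, 9528822303, 2758334150, 512060978

@16  (16,7):408741333·7+420693273→3281882604, (16,8):216627840·8+408741333→2141764053, (16,9):67128490·9+216627840→820784250, (16,10):12662650·10+67128490→193754990, (16,11):1479478·11+12662650→28936908
@17  (17,8):2141764053·8+3281882604→20415995028, (17,9):820784250·9+2141764053→9528822303, (17,10):193754990·10+820784250→2758334150, (17,11):28936908·11+193754990→512060978
Read S(17,8) = 20415995028, S(17,9) = 9528822303, S(17,10) = 2758334150, S(17,11) = 512060978.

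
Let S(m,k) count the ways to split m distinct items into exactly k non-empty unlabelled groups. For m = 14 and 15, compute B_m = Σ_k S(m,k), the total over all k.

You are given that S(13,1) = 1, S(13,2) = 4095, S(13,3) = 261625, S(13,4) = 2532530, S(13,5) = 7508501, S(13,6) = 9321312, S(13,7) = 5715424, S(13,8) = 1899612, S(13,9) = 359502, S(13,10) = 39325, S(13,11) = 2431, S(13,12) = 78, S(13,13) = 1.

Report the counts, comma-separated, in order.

190899322, 1382958545

i=14: T(14,1)=0+1·1=1 | T(14,2)=1+2·4095=8191 | T(14,3)=4095+3·261625=788970 | T(14,4)=261625+4·2532530=10391745 | T(14,5)=2532530+5·7508501=40075035 | T(14,6)=7508501+6·9321312=63436373 | T(14,7)=9321312+7·5715424=49329280 | T(14,8)=5715424+8·1899612=20912320 | T(14,9)=1899612+9·359502=5135130 | T(14,10)=359502+10·39325=752752 | T(14,11)=39325+11·2431=66066 | T(14,12)=2431+12·78=3367 | T(14,13)=78+13·1=91 | T(14,14)=1+14·0=1
i=15: T(15,1)=0+1·1=1 | T(15,2)=1+2·8191=16383 | T(15,3)=8191+3·788970=2375101 | T(15,4)=788970+4·10391745=42355950 | T(15,5)=10391745+5·40075035=210766920 | T(15,6)=40075035+6·63436373=420693273 | T(15,7)=63436373+7·49329280=408741333 | T(15,8)=49329280+8·20912320=216627840 | T(15,9)=20912320+9·5135130=67128490 | T(15,10)=5135130+10·752752=12662650 | T(15,11)=752752+11·66066=1479478 | T(15,12)=66066+12·3367=106470 | T(15,13)=3367+13·91=4550 | T(15,14)=91+14·1=105 | T(15,15)=1+15·0=1
B_14 = ΣS(14,k) = 1+8191+788970+10391745+40075035+63436373+49329280+20912320+5135130+752752+66066+3367+91+1 = 190899322
B_15 = ΣS(15,k) = 1+16383+2375101+42355950+210766920+420693273+408741333+216627840+67128490+12662650+1479478+106470+4550+105+1 = 1382958545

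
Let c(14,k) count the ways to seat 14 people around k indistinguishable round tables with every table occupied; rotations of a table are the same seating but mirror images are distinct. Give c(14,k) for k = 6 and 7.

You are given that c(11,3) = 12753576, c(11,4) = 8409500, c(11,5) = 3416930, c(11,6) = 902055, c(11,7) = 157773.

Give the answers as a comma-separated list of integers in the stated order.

3336118786, 790943153

r12: T_12,4=11×8409500+12753576=105258076; T_12,5=11×3416930+8409500=45995730; T_12,6=11×902055+3416930=13339535; T_12,7=11×157773+902055=2637558
r13: T_13,5=12×45995730+105258076=657206836; T_13,6=12×13339535+45995730=206070150; T_13,7=12×2637558+13339535=44990231
r14: T_14,6=13×206070150+657206836=3336118786; T_14,7=13×44990231+206070150=790943153
Read c(14,6) = 3336118786, c(14,7) = 790943153.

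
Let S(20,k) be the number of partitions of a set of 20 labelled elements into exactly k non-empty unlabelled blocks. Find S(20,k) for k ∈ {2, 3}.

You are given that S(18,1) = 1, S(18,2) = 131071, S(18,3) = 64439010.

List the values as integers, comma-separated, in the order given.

524287, 580606446

[19] T[19,1]:1*1+0=1 · T[19,2]:2*131071+1=262143 · T[19,3]:3*64439010+131071=193448101
[20] T[20,2]:2*262143+1=524287 · T[20,3]:3*193448101+262143=580606446
Read S(20,2) = 524287, S(20,3) = 580606446.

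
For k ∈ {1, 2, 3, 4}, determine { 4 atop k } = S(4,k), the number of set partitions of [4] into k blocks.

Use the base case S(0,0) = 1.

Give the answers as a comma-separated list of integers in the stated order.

@1  (1,1):0·1+1→1
@2  (2,1):1·1+0→1, (2,2):0·2+1→1
@3  (3,1):1·1+0→1, (3,2):1·2+1→3, (3,3):0·3+1→1
@4  (4,1):1·1+0→1, (4,2):3·2+1→7, (4,3):1·3+3→6, (4,4):0·4+1→1
Read S(4,1) = 1, S(4,2) = 7, S(4,3) = 6, S(4,4) = 1.

1, 7, 6, 1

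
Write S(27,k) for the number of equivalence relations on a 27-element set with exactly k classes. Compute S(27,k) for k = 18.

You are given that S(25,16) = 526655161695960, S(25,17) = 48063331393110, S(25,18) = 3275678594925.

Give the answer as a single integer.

3270191625210510

[26] T[26,17]:17*48063331393110+526655161695960=1343731795378830 · T[26,18]:18*3275678594925+48063331393110=107025546101760
[27] T[27,18]:18*107025546101760+1343731795378830=3270191625210510
Read S(27,18) = 3270191625210510.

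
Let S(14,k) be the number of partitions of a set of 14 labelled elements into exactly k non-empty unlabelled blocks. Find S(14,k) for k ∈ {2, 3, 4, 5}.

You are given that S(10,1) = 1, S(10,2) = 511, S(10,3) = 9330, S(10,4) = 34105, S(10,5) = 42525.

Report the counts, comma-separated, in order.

8191, 788970, 10391745, 40075035

row 11: T[11][1]=1·1+0=1  T[11][2]=2·511+1=1023  T[11][3]=3·9330+511=28501  T[11][4]=4·34105+9330=145750  T[11][5]=5·42525+34105=246730
row 12: T[12][1]=1·1+0=1  T[12][2]=2·1023+1=2047  T[12][3]=3·28501+1023=86526  T[12][4]=4·145750+28501=611501  T[12][5]=5·246730+145750=1379400
row 13: T[13][1]=1·1+0=1  T[13][2]=2·2047+1=4095  T[13][3]=3·86526+2047=261625  T[13][4]=4·611501+86526=2532530  T[13][5]=5·1379400+611501=7508501
row 14: T[14][2]=2·4095+1=8191  T[14][3]=3·261625+4095=788970  T[14][4]=4·2532530+261625=10391745  T[14][5]=5·7508501+2532530=40075035
Read S(14,2) = 8191, S(14,3) = 788970, S(14,4) = 10391745, S(14,5) = 40075035.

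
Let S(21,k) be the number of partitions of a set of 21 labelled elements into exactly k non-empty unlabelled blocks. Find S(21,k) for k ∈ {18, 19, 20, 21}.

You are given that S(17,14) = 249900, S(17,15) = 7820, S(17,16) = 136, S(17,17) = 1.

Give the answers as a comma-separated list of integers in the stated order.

1023435, 19285, 210, 1

r18: T_18,15=15×7820+249900=367200; T_18,16=16×136+7820=9996; T_18,17=17×1+136=153; T_18,18=18×0+1=1
r19: T_19,16=16×9996+367200=527136; T_19,17=17×153+9996=12597; T_19,18=18×1+153=171; T_19,19=19×0+1=1
r20: T_20,17=17×12597+527136=741285; T_20,18=18×171+12597=15675; T_20,19=19×1+171=190; T_20,20=20×0+1=1
r21: T_21,18=18×15675+741285=1023435; T_21,19=19×190+15675=19285; T_21,20=20×1+190=210; T_21,21=21×0+1=1
Read S(21,18) = 1023435, S(21,19) = 19285, S(21,20) = 210, S(21,21) = 1.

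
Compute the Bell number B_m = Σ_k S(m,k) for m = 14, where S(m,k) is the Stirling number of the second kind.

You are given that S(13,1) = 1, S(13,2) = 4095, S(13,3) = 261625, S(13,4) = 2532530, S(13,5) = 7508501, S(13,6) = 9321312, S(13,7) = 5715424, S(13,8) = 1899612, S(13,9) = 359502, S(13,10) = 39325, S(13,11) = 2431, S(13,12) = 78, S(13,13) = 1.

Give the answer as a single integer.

@14  (14,1):1·1+0→1, (14,2):4095·2+1→8191, (14,3):261625·3+4095→788970, (14,4):2532530·4+261625→10391745, (14,5):7508501·5+2532530→40075035, (14,6):9321312·6+7508501→63436373, (14,7):5715424·7+9321312→49329280, (14,8):1899612·8+5715424→20912320, (14,9):359502·9+1899612→5135130, (14,10):39325·10+359502→752752, (14,11):2431·11+39325→66066, (14,12):78·12+2431→3367, (14,13):1·13+78→91, (14,14):0·14+1→1
B_14 = ΣS(14,k) = 1+8191+788970+10391745+40075035+63436373+49329280+20912320+5135130+752752+66066+3367+91+1 = 190899322

190899322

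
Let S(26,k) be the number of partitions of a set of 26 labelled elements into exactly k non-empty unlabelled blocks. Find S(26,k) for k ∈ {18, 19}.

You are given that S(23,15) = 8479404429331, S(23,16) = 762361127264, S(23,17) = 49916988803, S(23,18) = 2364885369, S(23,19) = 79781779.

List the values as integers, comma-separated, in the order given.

107025546101760, 6433839018750

row 24: T[24][16]=16·762361127264+8479404429331=20677182465555  T[24][17]=17·49916988803+762361127264=1610949936915  T[24][18]=18·2364885369+49916988803=92484925445  T[24][19]=19·79781779+2364885369=3880739170
row 25: T[25][17]=17·1610949936915+20677182465555=48063331393110  T[25][18]=18·92484925445+1610949936915=3275678594925  T[25][19]=19·3880739170+92484925445=166218969675
row 26: T[26][18]=18·3275678594925+48063331393110=107025546101760  T[26][19]=19·166218969675+3275678594925=6433839018750
Read S(26,18) = 107025546101760, S(26,19) = 6433839018750.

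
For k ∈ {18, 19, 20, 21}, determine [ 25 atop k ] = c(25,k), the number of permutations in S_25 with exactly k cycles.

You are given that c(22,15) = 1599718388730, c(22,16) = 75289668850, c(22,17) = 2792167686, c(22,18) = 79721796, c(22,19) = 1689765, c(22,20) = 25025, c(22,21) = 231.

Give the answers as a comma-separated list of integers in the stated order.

r23: T_23,16=22×75289668850+1599718388730=3256091103430; T_23,17=22×2792167686+75289668850=136717357942; T_23,18=22×79721796+2792167686=4546047198; T_23,19=22×1689765+79721796=116896626; T_23,20=22×25025+1689765=2240315; T_23,21=22×231+25025=30107
r24: T_24,17=23×136717357942+3256091103430=6400590336096; T_24,18=23×4546047198+136717357942=241276443496; T_24,19=23×116896626+4546047198=7234669596; T_24,20=23×2240315+116896626=168423871; T_24,21=23×30107+2240315=2932776
r25: T_25,18=24×241276443496+6400590336096=12191224980000; T_25,19=24×7234669596+241276443496=414908513800; T_25,20=24×168423871+7234669596=11276842500; T_25,21=24×2932776+168423871=238810495
Read c(25,18) = 12191224980000, c(25,19) = 414908513800, c(25,20) = 11276842500, c(25,21) = 238810495.

12191224980000, 414908513800, 11276842500, 238810495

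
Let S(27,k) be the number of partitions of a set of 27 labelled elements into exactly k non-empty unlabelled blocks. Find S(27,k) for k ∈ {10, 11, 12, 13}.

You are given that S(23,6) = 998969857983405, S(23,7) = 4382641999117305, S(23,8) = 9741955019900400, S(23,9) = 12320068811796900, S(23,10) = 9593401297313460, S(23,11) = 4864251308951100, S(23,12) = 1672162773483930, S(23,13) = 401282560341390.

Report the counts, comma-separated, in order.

i=24: T(24,7)=998969857983405+7·4382641999117305=31677463851804540 | T(24,8)=4382641999117305+8·9741955019900400=82318282158320505 | T(24,9)=9741955019900400+9·12320068811796900=120622574326072500 | T(24,10)=12320068811796900+10·9593401297313460=108254081784931500 | T(24,11)=9593401297313460+11·4864251308951100=63100165695775560 | T(24,12)=4864251308951100+12·1672162773483930=24930204590758260 | T(24,13)=1672162773483930+13·401282560341390=6888836057922000
i=25: T(25,8)=31677463851804540+8·82318282158320505=690223721118368580 | T(25,9)=82318282158320505+9·120622574326072500=1167921451092973005 | T(25,10)=120622574326072500+10·108254081784931500=1203163392175387500 | T(25,11)=108254081784931500+11·63100165695775560=802355904438462660 | T(25,12)=63100165695775560+12·24930204590758260=362262620784874680 | T(25,13)=24930204590758260+13·6888836057922000=114485073343744260
i=26: T(26,9)=690223721118368580+9·1167921451092973005=11201516780955125625 | T(26,10)=1167921451092973005+10·1203163392175387500=13199555372846848005 | T(26,11)=1203163392175387500+11·802355904438462660=10029078340998476760 | T(26,12)=802355904438462660+12·362262620784874680=5149507353856958820 | T(26,13)=362262620784874680+13·114485073343744260=1850568574253550060
i=27: T(27,10)=11201516780955125625+10·13199555372846848005=143197070509423605675 | T(27,11)=13199555372846848005+11·10029078340998476760=123519417123830092365 | T(27,12)=10029078340998476760+12·5149507353856958820=71823166587281982600 | T(27,13)=5149507353856958820+13·1850568574253550060=29206898819153109600
Read S(27,10) = 143197070509423605675, S(27,11) = 123519417123830092365, S(27,12) = 71823166587281982600, S(27,13) = 29206898819153109600.

143197070509423605675, 123519417123830092365, 71823166587281982600, 29206898819153109600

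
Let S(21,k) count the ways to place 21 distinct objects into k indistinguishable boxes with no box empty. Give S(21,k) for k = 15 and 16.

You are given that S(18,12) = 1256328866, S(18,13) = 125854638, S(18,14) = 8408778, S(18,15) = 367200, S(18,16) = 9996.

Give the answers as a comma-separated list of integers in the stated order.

13087462580, 809944464

[19] T[19,13]:13*125854638+1256328866=2892439160 · T[19,14]:14*8408778+125854638=243577530 · T[19,15]:15*367200+8408778=13916778 · T[19,16]:16*9996+367200=527136
[20] T[20,14]:14*243577530+2892439160=6302524580 · T[20,15]:15*13916778+243577530=452329200 · T[20,16]:16*527136+13916778=22350954
[21] T[21,15]:15*452329200+6302524580=13087462580 · T[21,16]:16*22350954+452329200=809944464
Read S(21,15) = 13087462580, S(21,16) = 809944464.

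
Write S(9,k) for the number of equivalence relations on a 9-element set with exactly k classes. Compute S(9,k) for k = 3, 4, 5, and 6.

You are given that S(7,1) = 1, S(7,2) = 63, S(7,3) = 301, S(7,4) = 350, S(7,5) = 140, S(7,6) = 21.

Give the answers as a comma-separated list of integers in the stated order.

3025, 7770, 6951, 2646

r8: T_8,2=2×63+1=127; T_8,3=3×301+63=966; T_8,4=4×350+301=1701; T_8,5=5×140+350=1050; T_8,6=6×21+140=266
r9: T_9,3=3×966+127=3025; T_9,4=4×1701+966=7770; T_9,5=5×1050+1701=6951; T_9,6=6×266+1050=2646
Read S(9,3) = 3025, S(9,4) = 7770, S(9,5) = 6951, S(9,6) = 2646.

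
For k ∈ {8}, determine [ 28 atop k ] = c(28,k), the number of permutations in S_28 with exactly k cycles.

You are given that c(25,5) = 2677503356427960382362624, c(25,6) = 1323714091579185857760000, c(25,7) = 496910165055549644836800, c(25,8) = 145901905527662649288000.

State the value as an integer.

row 26: T[26][6]=25·1323714091579185857760000+2677503356427960382362624=35770355645907606826362624  T[26][7]=25·496910165055549644836800+1323714091579185857760000=13746468217967926978680000  T[26][8]=25·145901905527662649288000+496910165055549644836800=4144457803247115877036800
row 27: T[27][7]=26·13746468217967926978680000+35770355645907606826362624=393178529313073708272042624  T[27][8]=26·4144457803247115877036800+13746468217967926978680000=121502371102392939781636800
row 28: T[28][8]=27·121502371102392939781636800+393178529313073708272042624=3673742549077683082376236224
Read c(28,8) = 3673742549077683082376236224.

3673742549077683082376236224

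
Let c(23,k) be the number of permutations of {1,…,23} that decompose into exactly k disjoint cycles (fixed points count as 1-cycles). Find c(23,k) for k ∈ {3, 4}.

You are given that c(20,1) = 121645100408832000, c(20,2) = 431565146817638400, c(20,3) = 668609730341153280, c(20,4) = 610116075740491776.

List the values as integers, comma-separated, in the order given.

6756146673770930688000, 6548684852703068697600

row 21: T[21][1]=20·121645100408832000+0=2432902008176640000  T[21][2]=20·431565146817638400+121645100408832000=8752948036761600000  T[21][3]=20·668609730341153280+431565146817638400=13803759753640704000  T[21][4]=20·610116075740491776+668609730341153280=12870931245150988800
row 22: T[22][2]=21·8752948036761600000+2432902008176640000=186244810780170240000  T[22][3]=21·13803759753640704000+8752948036761600000=298631902863216384000  T[22][4]=21·12870931245150988800+13803759753640704000=284093315901811468800
row 23: T[23][3]=22·298631902863216384000+186244810780170240000=6756146673770930688000  T[23][4]=22·284093315901811468800+298631902863216384000=6548684852703068697600
Read c(23,3) = 6756146673770930688000, c(23,4) = 6548684852703068697600.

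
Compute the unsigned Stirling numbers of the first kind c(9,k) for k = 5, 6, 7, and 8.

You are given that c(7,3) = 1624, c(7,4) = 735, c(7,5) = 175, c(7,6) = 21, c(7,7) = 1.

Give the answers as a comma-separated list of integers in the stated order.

@8  (8,4):735·7+1624→6769, (8,5):175·7+735→1960, (8,6):21·7+175→322, (8,7):1·7+21→28, (8,8):0·7+1→1
@9  (9,5):1960·8+6769→22449, (9,6):322·8+1960→4536, (9,7):28·8+322→546, (9,8):1·8+28→36
Read c(9,5) = 22449, c(9,6) = 4536, c(9,7) = 546, c(9,8) = 36.

22449, 4536, 546, 36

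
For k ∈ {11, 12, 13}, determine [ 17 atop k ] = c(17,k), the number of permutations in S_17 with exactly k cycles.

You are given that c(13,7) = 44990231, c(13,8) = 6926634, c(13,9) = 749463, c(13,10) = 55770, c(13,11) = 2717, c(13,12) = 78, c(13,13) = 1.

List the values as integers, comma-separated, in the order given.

2185031420, 156952432, 8394022

@14  (14,8):6926634·13+44990231→135036473, (14,9):749463·13+6926634→16669653, (14,10):55770·13+749463→1474473, (14,11):2717·13+55770→91091, (14,12):78·13+2717→3731, (14,13):1·13+78→91
@15  (15,9):16669653·14+135036473→368411615, (15,10):1474473·14+16669653→37312275, (15,11):91091·14+1474473→2749747, (15,12):3731·14+91091→143325, (15,13):91·14+3731→5005
@16  (16,10):37312275·15+368411615→928095740, (16,11):2749747·15+37312275→78558480, (16,12):143325·15+2749747→4899622, (16,13):5005·15+143325→218400
@17  (17,11):78558480·16+928095740→2185031420, (17,12):4899622·16+78558480→156952432, (17,13):218400·16+4899622→8394022
Read c(17,11) = 2185031420, c(17,12) = 156952432, c(17,13) = 8394022.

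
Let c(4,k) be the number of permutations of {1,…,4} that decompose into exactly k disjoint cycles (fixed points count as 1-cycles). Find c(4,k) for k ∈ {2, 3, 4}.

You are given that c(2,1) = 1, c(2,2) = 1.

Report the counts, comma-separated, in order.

i=3: T(3,1)=0+2·1=2 | T(3,2)=1+2·1=3 | T(3,3)=1+2·0=1
i=4: T(4,2)=2+3·3=11 | T(4,3)=3+3·1=6 | T(4,4)=1+3·0=1
Read c(4,2) = 11, c(4,3) = 6, c(4,4) = 1.

11, 6, 1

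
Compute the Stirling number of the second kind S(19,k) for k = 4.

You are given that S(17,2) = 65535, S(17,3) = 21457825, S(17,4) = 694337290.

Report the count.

[18] T[18,3]:3*21457825+65535=64439010 · T[18,4]:4*694337290+21457825=2798806985
[19] T[19,4]:4*2798806985+64439010=11259666950
Read S(19,4) = 11259666950.

11259666950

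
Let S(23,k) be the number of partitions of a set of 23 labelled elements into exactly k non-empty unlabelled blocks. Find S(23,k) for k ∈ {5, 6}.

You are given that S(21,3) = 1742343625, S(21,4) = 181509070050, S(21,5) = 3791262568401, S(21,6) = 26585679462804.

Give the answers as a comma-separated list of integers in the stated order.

96416888184100, 998969857983405

row 22: T[22][4]=4·181509070050+1742343625=727778623825  T[22][5]=5·3791262568401+181509070050=19137821912055  T[22][6]=6·26585679462804+3791262568401=163305339345225
row 23: T[23][5]=5·19137821912055+727778623825=96416888184100  T[23][6]=6·163305339345225+19137821912055=998969857983405
Read S(23,5) = 96416888184100, S(23,6) = 998969857983405.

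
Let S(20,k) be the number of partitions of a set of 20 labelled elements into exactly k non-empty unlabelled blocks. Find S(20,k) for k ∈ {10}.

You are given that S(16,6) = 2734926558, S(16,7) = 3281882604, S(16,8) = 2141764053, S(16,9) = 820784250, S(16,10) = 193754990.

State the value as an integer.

5917584964655

row 17: T[17][7]=7·3281882604+2734926558=25708104786  T[17][8]=8·2141764053+3281882604=20415995028  T[17][9]=9·820784250+2141764053=9528822303  T[17][10]=10·193754990+820784250=2758334150
row 18: T[18][8]=8·20415995028+25708104786=189036065010  T[18][9]=9·9528822303+20415995028=106175395755  T[18][10]=10·2758334150+9528822303=37112163803
row 19: T[19][9]=9·106175395755+189036065010=1144614626805  T[19][10]=10·37112163803+106175395755=477297033785
row 20: T[20][10]=10·477297033785+1144614626805=5917584964655
Read S(20,10) = 5917584964655.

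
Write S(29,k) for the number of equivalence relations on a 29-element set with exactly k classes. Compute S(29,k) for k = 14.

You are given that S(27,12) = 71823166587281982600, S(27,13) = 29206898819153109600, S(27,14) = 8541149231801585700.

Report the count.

2534474684137526739000

[28] T[28,13]:13*29206898819153109600+71823166587281982600=451512851236272407400 · T[28,14]:14*8541149231801585700+29206898819153109600=148782988064375309400
[29] T[29,14]:14*148782988064375309400+451512851236272407400=2534474684137526739000
Read S(29,14) = 2534474684137526739000.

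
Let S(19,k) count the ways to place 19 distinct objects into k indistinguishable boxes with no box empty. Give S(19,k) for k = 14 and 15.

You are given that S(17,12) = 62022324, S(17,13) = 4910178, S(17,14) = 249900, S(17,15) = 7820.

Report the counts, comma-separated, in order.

243577530, 13916778

row 18: T[18][13]=13·4910178+62022324=125854638  T[18][14]=14·249900+4910178=8408778  T[18][15]=15·7820+249900=367200
row 19: T[19][14]=14·8408778+125854638=243577530  T[19][15]=15·367200+8408778=13916778
Read S(19,14) = 243577530, S(19,15) = 13916778.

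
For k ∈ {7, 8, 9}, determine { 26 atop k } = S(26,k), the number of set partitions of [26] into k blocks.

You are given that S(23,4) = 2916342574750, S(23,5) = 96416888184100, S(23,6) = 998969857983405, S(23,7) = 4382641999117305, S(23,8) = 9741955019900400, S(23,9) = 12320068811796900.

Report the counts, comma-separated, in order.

[24] T[24,5]:5*96416888184100+2916342574750=485000783495250 · T[24,6]:6*998969857983405+96416888184100=6090236036084530 · T[24,7]:7*4382641999117305+998969857983405=31677463851804540 · T[24,8]:8*9741955019900400+4382641999117305=82318282158320505 · T[24,9]:9*12320068811796900+9741955019900400=120622574326072500
[25] T[25,6]:6*6090236036084530+485000783495250=37026417000002430 · T[25,7]:7*31677463851804540+6090236036084530=227832482998716310 · T[25,8]:8*82318282158320505+31677463851804540=690223721118368580 · T[25,9]:9*120622574326072500+82318282158320505=1167921451092973005
[26] T[26,7]:7*227832482998716310+37026417000002430=1631853797991016600 · T[26,8]:8*690223721118368580+227832482998716310=5749622251945664950 · T[26,9]:9*1167921451092973005+690223721118368580=11201516780955125625
Read S(26,7) = 1631853797991016600, S(26,8) = 5749622251945664950, S(26,9) = 11201516780955125625.

1631853797991016600, 5749622251945664950, 11201516780955125625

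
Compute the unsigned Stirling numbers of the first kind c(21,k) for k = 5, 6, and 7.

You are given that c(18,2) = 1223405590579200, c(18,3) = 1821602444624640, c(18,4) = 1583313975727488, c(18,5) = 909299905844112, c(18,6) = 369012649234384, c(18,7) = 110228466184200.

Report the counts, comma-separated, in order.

row 19: T[19][3]=18·1821602444624640+1223405590579200=34012249593822720  T[19][4]=18·1583313975727488+1821602444624640=30321254007719424  T[19][5]=18·909299905844112+1583313975727488=17950712280921504  T[19][6]=18·369012649234384+909299905844112=7551527592063024  T[19][7]=18·110228466184200+369012649234384=2353125040549984
row 20: T[20][4]=19·30321254007719424+34012249593822720=610116075740491776  T[20][5]=19·17950712280921504+30321254007719424=371384787345228000  T[20][6]=19·7551527592063024+17950712280921504=161429736530118960  T[20][7]=19·2353125040549984+7551527592063024=52260903362512720
row 21: T[21][5]=20·371384787345228000+610116075740491776=8037811822645051776  T[21][6]=20·161429736530118960+371384787345228000=3599979517947607200  T[21][7]=20·52260903362512720+161429736530118960=1206647803780373360
Read c(21,5) = 8037811822645051776, c(21,6) = 3599979517947607200, c(21,7) = 1206647803780373360.

8037811822645051776, 3599979517947607200, 1206647803780373360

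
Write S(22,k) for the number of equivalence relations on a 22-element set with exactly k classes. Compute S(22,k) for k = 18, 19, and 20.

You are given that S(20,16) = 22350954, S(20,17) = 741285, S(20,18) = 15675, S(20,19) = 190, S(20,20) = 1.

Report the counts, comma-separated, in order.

53374629, 1389850, 23485

@21  (21,17):741285·17+22350954→34952799, (21,18):15675·18+741285→1023435, (21,19):190·19+15675→19285, (21,20):1·20+190→210
@22  (22,18):1023435·18+34952799→53374629, (22,19):19285·19+1023435→1389850, (22,20):210·20+19285→23485
Read S(22,18) = 53374629, S(22,19) = 1389850, S(22,20) = 23485.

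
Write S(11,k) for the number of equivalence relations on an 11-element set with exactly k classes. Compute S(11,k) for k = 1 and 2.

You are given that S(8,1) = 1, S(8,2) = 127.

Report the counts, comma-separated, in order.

i=9: T(9,1)=0+1·1=1 | T(9,2)=1+2·127=255
i=10: T(10,1)=0+1·1=1 | T(10,2)=1+2·255=511
i=11: T(11,1)=0+1·1=1 | T(11,2)=1+2·511=1023
Read S(11,1) = 1, S(11,2) = 1023.

1, 1023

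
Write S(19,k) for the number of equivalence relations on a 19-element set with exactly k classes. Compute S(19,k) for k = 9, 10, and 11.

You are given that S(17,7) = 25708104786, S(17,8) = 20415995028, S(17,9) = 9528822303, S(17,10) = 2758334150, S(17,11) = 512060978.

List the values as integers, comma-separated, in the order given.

row 18: T[18][8]=8·20415995028+25708104786=189036065010  T[18][9]=9·9528822303+20415995028=106175395755  T[18][10]=10·2758334150+9528822303=37112163803  T[18][11]=11·512060978+2758334150=8391004908
row 19: T[19][9]=9·106175395755+189036065010=1144614626805  T[19][10]=10·37112163803+106175395755=477297033785  T[19][11]=11·8391004908+37112163803=129413217791
Read S(19,9) = 1144614626805, S(19,10) = 477297033785, S(19,11) = 129413217791.

1144614626805, 477297033785, 129413217791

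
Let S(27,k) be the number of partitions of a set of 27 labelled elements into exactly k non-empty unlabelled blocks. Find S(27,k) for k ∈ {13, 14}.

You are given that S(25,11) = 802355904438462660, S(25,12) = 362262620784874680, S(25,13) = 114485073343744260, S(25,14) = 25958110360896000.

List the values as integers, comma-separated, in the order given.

29206898819153109600, 8541149231801585700

@26  (26,12):362262620784874680·12+802355904438462660→5149507353856958820, (26,13):114485073343744260·13+362262620784874680→1850568574253550060, (26,14):25958110360896000·14+114485073343744260→477898618396288260
@27  (27,13):1850568574253550060·13+5149507353856958820→29206898819153109600, (27,14):477898618396288260·14+1850568574253550060→8541149231801585700
Read S(27,13) = 29206898819153109600, S(27,14) = 8541149231801585700.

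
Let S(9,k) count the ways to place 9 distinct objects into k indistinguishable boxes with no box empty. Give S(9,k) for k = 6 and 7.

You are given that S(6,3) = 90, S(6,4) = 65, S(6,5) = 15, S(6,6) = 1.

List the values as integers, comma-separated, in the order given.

@7  (7,4):65·4+90→350, (7,5):15·5+65→140, (7,6):1·6+15→21, (7,7):0·7+1→1
@8  (8,5):140·5+350→1050, (8,6):21·6+140→266, (8,7):1·7+21→28
@9  (9,6):266·6+1050→2646, (9,7):28·7+266→462
Read S(9,6) = 2646, S(9,7) = 462.

2646, 462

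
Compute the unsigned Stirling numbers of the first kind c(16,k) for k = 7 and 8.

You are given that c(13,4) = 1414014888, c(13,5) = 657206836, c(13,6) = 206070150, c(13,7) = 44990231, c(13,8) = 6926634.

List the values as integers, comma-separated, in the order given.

r14: T_14,5=13×657206836+1414014888=9957703756; T_14,6=13×206070150+657206836=3336118786; T_14,7=13×44990231+206070150=790943153; T_14,8=13×6926634+44990231=135036473
r15: T_15,6=14×3336118786+9957703756=56663366760; T_15,7=14×790943153+3336118786=14409322928; T_15,8=14×135036473+790943153=2681453775
r16: T_16,7=15×14409322928+56663366760=272803210680; T_16,8=15×2681453775+14409322928=54631129553
Read c(16,7) = 272803210680, c(16,8) = 54631129553.

272803210680, 54631129553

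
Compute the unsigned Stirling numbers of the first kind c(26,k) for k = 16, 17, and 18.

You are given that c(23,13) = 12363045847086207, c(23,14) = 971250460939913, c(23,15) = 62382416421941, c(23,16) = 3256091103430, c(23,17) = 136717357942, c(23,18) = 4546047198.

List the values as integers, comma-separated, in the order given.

row 24: T[24][14]=23·971250460939913+12363045847086207=34701806448704206  T[24][15]=23·62382416421941+971250460939913=2406046038644556  T[24][16]=23·3256091103430+62382416421941=137272511800831  T[24][17]=23·136717357942+3256091103430=6400590336096  T[24][18]=23·4546047198+136717357942=241276443496
row 25: T[25][15]=24·2406046038644556+34701806448704206=92446911376173550  T[25][16]=24·137272511800831+2406046038644556=5700586321864500  T[25][17]=24·6400590336096+137272511800831=290886679867135  T[25][18]=24·241276443496+6400590336096=12191224980000
row 26: T[26][16]=25·5700586321864500+92446911376173550=234961569422786050  T[26][17]=25·290886679867135+5700586321864500=12972753318542875  T[26][18]=25·12191224980000+290886679867135=595667304367135
Read c(26,16) = 234961569422786050, c(26,17) = 12972753318542875, c(26,18) = 595667304367135.

234961569422786050, 12972753318542875, 595667304367135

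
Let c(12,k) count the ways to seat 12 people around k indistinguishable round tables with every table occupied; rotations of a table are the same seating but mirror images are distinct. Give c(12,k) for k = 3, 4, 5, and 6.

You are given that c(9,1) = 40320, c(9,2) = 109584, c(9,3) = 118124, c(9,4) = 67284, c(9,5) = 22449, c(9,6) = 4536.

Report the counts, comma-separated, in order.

i=10: T(10,1)=0+9·40320=362880 | T(10,2)=40320+9·109584=1026576 | T(10,3)=109584+9·118124=1172700 | T(10,4)=118124+9·67284=723680 | T(10,5)=67284+9·22449=269325 | T(10,6)=22449+9·4536=63273
i=11: T(11,2)=362880+10·1026576=10628640 | T(11,3)=1026576+10·1172700=12753576 | T(11,4)=1172700+10·723680=8409500 | T(11,5)=723680+10·269325=3416930 | T(11,6)=269325+10·63273=902055
i=12: T(12,3)=10628640+11·12753576=150917976 | T(12,4)=12753576+11·8409500=105258076 | T(12,5)=8409500+11·3416930=45995730 | T(12,6)=3416930+11·902055=13339535
Read c(12,3) = 150917976, c(12,4) = 105258076, c(12,5) = 45995730, c(12,6) = 13339535.

150917976, 105258076, 45995730, 13339535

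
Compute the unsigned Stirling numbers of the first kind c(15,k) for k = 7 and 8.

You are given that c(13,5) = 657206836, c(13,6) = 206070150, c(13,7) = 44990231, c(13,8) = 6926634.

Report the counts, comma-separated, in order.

@14  (14,6):206070150·13+657206836→3336118786, (14,7):44990231·13+206070150→790943153, (14,8):6926634·13+44990231→135036473
@15  (15,7):790943153·14+3336118786→14409322928, (15,8):135036473·14+790943153→2681453775
Read c(15,7) = 14409322928, c(15,8) = 2681453775.

14409322928, 2681453775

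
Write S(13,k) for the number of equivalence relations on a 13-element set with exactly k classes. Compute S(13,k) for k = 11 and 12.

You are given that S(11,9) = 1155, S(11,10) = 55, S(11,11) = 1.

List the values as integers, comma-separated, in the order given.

row 12: T[12][10]=10·55+1155=1705  T[12][11]=11·1+55=66  T[12][12]=12·0+1=1
row 13: T[13][11]=11·66+1705=2431  T[13][12]=12·1+66=78
Read S(13,11) = 2431, S(13,12) = 78.

2431, 78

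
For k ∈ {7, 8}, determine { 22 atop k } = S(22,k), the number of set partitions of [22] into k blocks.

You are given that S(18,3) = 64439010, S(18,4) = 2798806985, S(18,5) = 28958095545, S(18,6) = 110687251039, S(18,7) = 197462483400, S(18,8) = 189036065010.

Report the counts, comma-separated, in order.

i=19: T(19,4)=64439010+4·2798806985=11259666950 | T(19,5)=2798806985+5·28958095545=147589284710 | T(19,6)=28958095545+6·110687251039=693081601779 | T(19,7)=110687251039+7·197462483400=1492924634839 | T(19,8)=197462483400+8·189036065010=1709751003480
i=20: T(20,5)=11259666950+5·147589284710=749206090500 | T(20,6)=147589284710+6·693081601779=4306078895384 | T(20,7)=693081601779+7·1492924634839=11143554045652 | T(20,8)=1492924634839+8·1709751003480=15170932662679
i=21: T(21,6)=749206090500+6·4306078895384=26585679462804 | T(21,7)=4306078895384+7·11143554045652=82310957214948 | T(21,8)=11143554045652+8·15170932662679=132511015347084
i=22: T(22,7)=26585679462804+7·82310957214948=602762379967440 | T(22,8)=82310957214948+8·132511015347084=1142399079991620
Read S(22,7) = 602762379967440, S(22,8) = 1142399079991620.

602762379967440, 1142399079991620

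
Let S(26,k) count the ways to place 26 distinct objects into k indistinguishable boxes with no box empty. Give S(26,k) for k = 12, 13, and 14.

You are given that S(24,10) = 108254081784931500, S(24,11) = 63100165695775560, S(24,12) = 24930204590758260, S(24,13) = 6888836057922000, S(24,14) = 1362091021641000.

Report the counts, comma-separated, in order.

5149507353856958820, 1850568574253550060, 477898618396288260

@25  (25,11):63100165695775560·11+108254081784931500→802355904438462660, (25,12):24930204590758260·12+63100165695775560→362262620784874680, (25,13):6888836057922000·13+24930204590758260→114485073343744260, (25,14):1362091021641000·14+6888836057922000→25958110360896000
@26  (26,12):362262620784874680·12+802355904438462660→5149507353856958820, (26,13):114485073343744260·13+362262620784874680→1850568574253550060, (26,14):25958110360896000·14+114485073343744260→477898618396288260
Read S(26,12) = 5149507353856958820, S(26,13) = 1850568574253550060, S(26,14) = 477898618396288260.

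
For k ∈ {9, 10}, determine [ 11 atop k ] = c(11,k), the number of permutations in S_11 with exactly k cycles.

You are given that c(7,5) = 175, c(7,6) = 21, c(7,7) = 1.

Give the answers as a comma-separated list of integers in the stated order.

1320, 55

i=8: T(8,6)=175+7·21=322 | T(8,7)=21+7·1=28 | T(8,8)=1+7·0=1
i=9: T(9,7)=322+8·28=546 | T(9,8)=28+8·1=36 | T(9,9)=1+8·0=1
i=10: T(10,8)=546+9·36=870 | T(10,9)=36+9·1=45 | T(10,10)=1+9·0=1
i=11: T(11,9)=870+10·45=1320 | T(11,10)=45+10·1=55
Read c(11,9) = 1320, c(11,10) = 55.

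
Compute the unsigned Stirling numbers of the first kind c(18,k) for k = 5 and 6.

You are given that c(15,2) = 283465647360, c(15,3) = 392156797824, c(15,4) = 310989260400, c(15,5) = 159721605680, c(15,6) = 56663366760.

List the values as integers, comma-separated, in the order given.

i=16: T(16,3)=283465647360+15·392156797824=6165817614720 | T(16,4)=392156797824+15·310989260400=5056995703824 | T(16,5)=310989260400+15·159721605680=2706813345600 | T(16,6)=159721605680+15·56663366760=1009672107080
i=17: T(17,4)=6165817614720+16·5056995703824=87077748875904 | T(17,5)=5056995703824+16·2706813345600=48366009233424 | T(17,6)=2706813345600+16·1009672107080=18861567058880
i=18: T(18,5)=87077748875904+17·48366009233424=909299905844112 | T(18,6)=48366009233424+17·18861567058880=369012649234384
Read c(18,5) = 909299905844112, c(18,6) = 369012649234384.

909299905844112, 369012649234384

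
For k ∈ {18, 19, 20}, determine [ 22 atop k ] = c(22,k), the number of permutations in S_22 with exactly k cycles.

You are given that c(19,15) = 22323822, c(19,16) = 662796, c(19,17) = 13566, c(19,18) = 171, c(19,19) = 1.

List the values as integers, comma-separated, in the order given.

79721796, 1689765, 25025

@20  (20,16):662796·19+22323822→34916946, (20,17):13566·19+662796→920550, (20,18):171·19+13566→16815, (20,19):1·19+171→190, (20,20):0·19+1→1
@21  (21,17):920550·20+34916946→53327946, (21,18):16815·20+920550→1256850, (21,19):190·20+16815→20615, (21,20):1·20+190→210
@22  (22,18):1256850·21+53327946→79721796, (22,19):20615·21+1256850→1689765, (22,20):210·21+20615→25025
Read c(22,18) = 79721796, c(22,19) = 1689765, c(22,20) = 25025.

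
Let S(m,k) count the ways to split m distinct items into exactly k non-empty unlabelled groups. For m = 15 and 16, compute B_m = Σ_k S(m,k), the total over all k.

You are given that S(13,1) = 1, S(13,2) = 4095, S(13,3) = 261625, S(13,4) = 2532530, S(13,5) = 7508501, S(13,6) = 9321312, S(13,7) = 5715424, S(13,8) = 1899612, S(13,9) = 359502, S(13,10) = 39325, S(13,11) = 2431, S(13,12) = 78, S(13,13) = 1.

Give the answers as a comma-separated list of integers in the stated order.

@14  (14,1):1·1+0→1, (14,2):4095·2+1→8191, (14,3):261625·3+4095→788970, (14,4):2532530·4+261625→10391745, (14,5):7508501·5+2532530→40075035, (14,6):9321312·6+7508501→63436373, (14,7):5715424·7+9321312→49329280, (14,8):1899612·8+5715424→20912320, (14,9):359502·9+1899612→5135130, (14,10):39325·10+359502→752752, (14,11):2431·11+39325→66066, (14,12):78·12+2431→3367, (14,13):1·13+78→91, (14,14):0·14+1→1
@15  (15,1):1·1+0→1, (15,2):8191·2+1→16383, (15,3):788970·3+8191→2375101, (15,4):10391745·4+788970→42355950, (15,5):40075035·5+10391745→210766920, (15,6):63436373·6+40075035→420693273, (15,7):49329280·7+63436373→408741333, (15,8):20912320·8+49329280→216627840, (15,9):5135130·9+20912320→67128490, (15,10):752752·10+5135130→12662650, (15,11):66066·11+752752→1479478, (15,12):3367·12+66066→106470, (15,13):91·13+3367→4550, (15,14):1·14+91→105, (15,15):0·15+1→1
@16  (16,1):1·1+0→1, (16,2):16383·2+1→32767, (16,3):2375101·3+16383→7141686, (16,4):42355950·4+2375101→171798901, (16,5):210766920·5+42355950→1096190550, (16,6):420693273·6+210766920→2734926558, (16,7):408741333·7+420693273→3281882604, (16,8):216627840·8+408741333→2141764053, (16,9):67128490·9+216627840→820784250, (16,10):12662650·10+67128490→193754990, (16,11):1479478·11+12662650→28936908, (16,12):106470·12+1479478→2757118, (16,13):4550·13+106470→165620, (16,14):105·14+4550→6020, (16,15):1·15+105→120, (16,16):0·16+1→1
B_15 = ΣS(15,k) = 1+16383+2375101+42355950+210766920+420693273+408741333+216627840+67128490+12662650+1479478+106470+4550+105+1 = 1382958545
B_16 = ΣS(16,k) = 1+32767+7141686+171798901+1096190550+2734926558+3281882604+2141764053+820784250+193754990+28936908+2757118+165620+6020+120+1 = 10480142147

1382958545, 10480142147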